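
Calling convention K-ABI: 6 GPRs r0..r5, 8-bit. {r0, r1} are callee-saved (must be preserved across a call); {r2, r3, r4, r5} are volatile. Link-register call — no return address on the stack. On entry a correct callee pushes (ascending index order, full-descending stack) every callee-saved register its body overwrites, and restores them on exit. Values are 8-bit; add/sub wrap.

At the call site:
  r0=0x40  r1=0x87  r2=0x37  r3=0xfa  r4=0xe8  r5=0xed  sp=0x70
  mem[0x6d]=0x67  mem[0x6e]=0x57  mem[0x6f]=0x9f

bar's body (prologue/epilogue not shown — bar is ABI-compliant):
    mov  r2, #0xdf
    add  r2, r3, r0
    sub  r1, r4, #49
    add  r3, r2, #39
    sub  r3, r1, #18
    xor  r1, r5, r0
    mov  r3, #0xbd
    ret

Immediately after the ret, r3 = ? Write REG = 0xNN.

REG = 0xbd

prologue: push r1 -> mem[0x6f]=0x87, sp=0x6f
body[0] mov  r2, #0xdf -> r2=0xdf
body[1] add  r2, r3, r0 -> r2=0x3a
body[2] sub  r1, r4, #49 -> r1=0xb7
body[3] add  r3, r2, #39 -> r3=0x61
body[4] sub  r3, r1, #18 -> r3=0xa5
body[5] xor  r1, r5, r0 -> r1=0xad
body[6] mov  r3, #0xbd -> r3=0xbd
epilogue: pop r1=0x87, sp=0x70
r3 is caller-saved -> body value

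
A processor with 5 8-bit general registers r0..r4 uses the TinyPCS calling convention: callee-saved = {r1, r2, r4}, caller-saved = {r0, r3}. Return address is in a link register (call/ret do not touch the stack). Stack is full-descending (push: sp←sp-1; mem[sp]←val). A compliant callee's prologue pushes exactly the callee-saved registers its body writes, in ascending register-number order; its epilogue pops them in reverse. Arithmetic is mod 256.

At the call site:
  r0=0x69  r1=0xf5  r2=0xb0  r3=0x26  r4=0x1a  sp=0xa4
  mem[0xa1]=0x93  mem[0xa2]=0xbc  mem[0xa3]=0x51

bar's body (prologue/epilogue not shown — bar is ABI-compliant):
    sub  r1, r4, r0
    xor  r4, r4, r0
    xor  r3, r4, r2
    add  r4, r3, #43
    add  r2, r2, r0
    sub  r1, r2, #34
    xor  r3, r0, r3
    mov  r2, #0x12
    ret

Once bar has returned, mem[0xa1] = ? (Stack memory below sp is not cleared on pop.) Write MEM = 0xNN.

MEM = 0x1a

prologue: push r1 → mem[0xa3]=0xf5, sp=0xa3
prologue: push r2 → mem[0xa2]=0xb0, sp=0xa2
prologue: push r4 → mem[0xa1]=0x1a, sp=0xa1
body[0] sub  r1, r4, r0 → r1=0xb1
body[1] xor  r4, r4, r0 → r4=0x73
body[2] xor  r3, r4, r2 → r3=0xc3
body[3] add  r4, r3, #43 → r4=0xee
body[4] add  r2, r2, r0 → r2=0x19
body[5] sub  r1, r2, #34 → r1=0xf7
body[6] xor  r3, r0, r3 → r3=0xaa
body[7] mov  r2, #0x12 → r2=0x12
epilogue: pop r4=0x1a, sp=0xa2
epilogue: pop r2=0xb0, sp=0xa3
epilogue: pop r1=0xf5, sp=0xa4
prologue pushed ['r1', 'r2', 'r4'] at ['0xa3', '0xa2', '0xa1']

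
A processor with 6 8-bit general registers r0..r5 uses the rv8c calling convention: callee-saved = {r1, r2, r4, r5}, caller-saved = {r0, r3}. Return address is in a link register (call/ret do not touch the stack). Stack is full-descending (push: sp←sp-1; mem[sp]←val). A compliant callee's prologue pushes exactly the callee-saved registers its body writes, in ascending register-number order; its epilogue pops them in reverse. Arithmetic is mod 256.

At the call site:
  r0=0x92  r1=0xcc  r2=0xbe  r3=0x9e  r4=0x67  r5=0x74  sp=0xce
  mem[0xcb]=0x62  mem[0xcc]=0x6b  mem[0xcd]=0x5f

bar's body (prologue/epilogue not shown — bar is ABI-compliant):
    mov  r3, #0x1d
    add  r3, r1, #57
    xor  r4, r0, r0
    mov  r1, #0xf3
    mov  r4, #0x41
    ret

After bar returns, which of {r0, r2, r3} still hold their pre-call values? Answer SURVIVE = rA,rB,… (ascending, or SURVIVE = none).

prologue: push r1 -> mem[0xcd]=0xcc, sp=0xcd
prologue: push r4 -> mem[0xcc]=0x67, sp=0xcc
body[0] mov  r3, #0x1d -> r3=0x1d
body[1] add  r3, r1, #57 -> r3=0x05
body[2] xor  r4, r0, r0 -> r4=0x00
body[3] mov  r1, #0xf3 -> r1=0xf3
body[4] mov  r4, #0x41 -> r4=0x41
epilogue: pop r4=0x67, sp=0xcd
epilogue: pop r1=0xcc, sp=0xce
r0: caller-saved, written=False
r2: callee-saved, written=False
r3: caller-saved, written=True

SURVIVE = r0,r2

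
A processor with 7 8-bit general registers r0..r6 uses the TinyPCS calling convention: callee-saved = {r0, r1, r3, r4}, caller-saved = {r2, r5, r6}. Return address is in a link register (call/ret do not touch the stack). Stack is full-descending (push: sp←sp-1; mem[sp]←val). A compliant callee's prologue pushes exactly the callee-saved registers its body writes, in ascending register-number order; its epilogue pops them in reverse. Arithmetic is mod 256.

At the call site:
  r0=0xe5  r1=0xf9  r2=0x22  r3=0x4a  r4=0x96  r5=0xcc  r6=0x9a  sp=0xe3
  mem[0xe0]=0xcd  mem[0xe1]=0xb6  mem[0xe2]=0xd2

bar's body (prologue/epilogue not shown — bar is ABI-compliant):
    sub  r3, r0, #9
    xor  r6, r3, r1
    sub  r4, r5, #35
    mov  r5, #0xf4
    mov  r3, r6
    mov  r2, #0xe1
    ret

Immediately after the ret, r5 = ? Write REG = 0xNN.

REG = 0xf4

prologue: push r3 -> mem[0xe2]=0x4a, sp=0xe2
prologue: push r4 -> mem[0xe1]=0x96, sp=0xe1
body[0] sub  r3, r0, #9 -> r3=0xdc
body[1] xor  r6, r3, r1 -> r6=0x25
body[2] sub  r4, r5, #35 -> r4=0xa9
body[3] mov  r5, #0xf4 -> r5=0xf4
body[4] mov  r3, r6 -> r3=0x25
body[5] mov  r2, #0xe1 -> r2=0xe1
epilogue: pop r4=0x96, sp=0xe2
epilogue: pop r3=0x4a, sp=0xe3
r5 is caller-saved -> body value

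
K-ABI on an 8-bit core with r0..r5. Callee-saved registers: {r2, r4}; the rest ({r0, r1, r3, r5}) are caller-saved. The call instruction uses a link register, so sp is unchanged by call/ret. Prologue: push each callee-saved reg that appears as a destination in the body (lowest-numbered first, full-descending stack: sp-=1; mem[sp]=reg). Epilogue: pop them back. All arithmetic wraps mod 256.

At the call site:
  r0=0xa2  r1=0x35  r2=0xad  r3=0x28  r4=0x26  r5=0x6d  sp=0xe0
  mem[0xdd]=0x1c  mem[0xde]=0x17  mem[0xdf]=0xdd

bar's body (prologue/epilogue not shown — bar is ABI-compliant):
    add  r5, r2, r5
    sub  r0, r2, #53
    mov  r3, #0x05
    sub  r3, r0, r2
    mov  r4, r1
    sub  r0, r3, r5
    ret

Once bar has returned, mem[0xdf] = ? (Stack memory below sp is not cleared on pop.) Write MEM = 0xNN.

prologue: push r4 -> mem[0xdf]=0x26, sp=0xdf
body[0] add  r5, r2, r5 -> r5=0x1a
body[1] sub  r0, r2, #53 -> r0=0x78
body[2] mov  r3, #0x05 -> r3=0x05
body[3] sub  r3, r0, r2 -> r3=0xcb
body[4] mov  r4, r1 -> r4=0x35
body[5] sub  r0, r3, r5 -> r0=0xb1
epilogue: pop r4=0x26, sp=0xe0
prologue pushed ['r4'] at ['0xdf']

MEM = 0x26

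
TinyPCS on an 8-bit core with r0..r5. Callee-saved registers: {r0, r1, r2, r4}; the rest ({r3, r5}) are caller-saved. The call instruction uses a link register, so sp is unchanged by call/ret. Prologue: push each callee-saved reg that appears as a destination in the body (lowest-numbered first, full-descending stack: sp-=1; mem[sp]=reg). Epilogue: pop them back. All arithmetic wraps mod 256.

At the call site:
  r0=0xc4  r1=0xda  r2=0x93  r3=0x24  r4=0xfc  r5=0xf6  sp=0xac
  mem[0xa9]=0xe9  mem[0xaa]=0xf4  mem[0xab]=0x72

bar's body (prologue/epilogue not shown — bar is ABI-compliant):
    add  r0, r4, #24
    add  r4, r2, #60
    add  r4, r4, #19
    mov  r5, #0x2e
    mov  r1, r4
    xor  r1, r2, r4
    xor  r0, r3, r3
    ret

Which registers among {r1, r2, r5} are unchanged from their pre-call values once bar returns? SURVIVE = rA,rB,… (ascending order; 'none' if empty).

prologue: push r0 → mem[0xab]=0xc4, sp=0xab
prologue: push r1 → mem[0xaa]=0xda, sp=0xaa
prologue: push r4 → mem[0xa9]=0xfc, sp=0xa9
body[0] add  r0, r4, #24 → r0=0x14
body[1] add  r4, r2, #60 → r4=0xcf
body[2] add  r4, r4, #19 → r4=0xe2
body[3] mov  r5, #0x2e → r5=0x2e
body[4] mov  r1, r4 → r1=0xe2
body[5] xor  r1, r2, r4 → r1=0x71
body[6] xor  r0, r3, r3 → r0=0x00
epilogue: pop r4=0xfc, sp=0xaa
epilogue: pop r1=0xda, sp=0xab
epilogue: pop r0=0xc4, sp=0xac
r1: callee-saved, written=True
r2: callee-saved, written=False
r5: caller-saved, written=True

SURVIVE = r1,r2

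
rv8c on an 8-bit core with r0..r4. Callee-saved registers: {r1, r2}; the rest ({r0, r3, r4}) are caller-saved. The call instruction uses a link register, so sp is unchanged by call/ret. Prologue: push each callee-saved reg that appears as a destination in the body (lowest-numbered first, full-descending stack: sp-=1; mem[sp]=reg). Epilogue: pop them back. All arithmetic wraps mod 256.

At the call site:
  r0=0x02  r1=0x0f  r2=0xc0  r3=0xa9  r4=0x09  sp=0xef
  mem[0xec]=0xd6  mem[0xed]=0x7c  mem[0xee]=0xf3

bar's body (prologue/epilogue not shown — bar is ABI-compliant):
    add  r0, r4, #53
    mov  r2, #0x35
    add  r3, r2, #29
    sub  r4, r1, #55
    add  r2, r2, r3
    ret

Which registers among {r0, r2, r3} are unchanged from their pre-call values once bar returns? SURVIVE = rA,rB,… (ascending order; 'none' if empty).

SURVIVE = r2

prologue: push r2 -> mem[0xee]=0xc0, sp=0xee
body[0] add  r0, r4, #53 -> r0=0x3e
body[1] mov  r2, #0x35 -> r2=0x35
body[2] add  r3, r2, #29 -> r3=0x52
body[3] sub  r4, r1, #55 -> r4=0xd8
body[4] add  r2, r2, r3 -> r2=0x87
epilogue: pop r2=0xc0, sp=0xef
r0: caller-saved, written=True
r2: callee-saved, written=True
r3: caller-saved, written=True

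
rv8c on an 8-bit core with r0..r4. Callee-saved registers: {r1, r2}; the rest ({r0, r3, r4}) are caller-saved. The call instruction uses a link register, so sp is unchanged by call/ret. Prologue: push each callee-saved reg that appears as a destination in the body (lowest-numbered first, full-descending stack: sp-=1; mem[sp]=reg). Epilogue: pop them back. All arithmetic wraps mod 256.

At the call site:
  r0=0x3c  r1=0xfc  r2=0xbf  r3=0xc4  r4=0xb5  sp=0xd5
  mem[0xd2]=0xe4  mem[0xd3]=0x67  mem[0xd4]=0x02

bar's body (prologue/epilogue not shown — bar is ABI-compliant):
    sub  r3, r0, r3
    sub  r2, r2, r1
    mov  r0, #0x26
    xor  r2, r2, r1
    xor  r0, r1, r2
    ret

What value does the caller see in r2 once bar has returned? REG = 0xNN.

prologue: push r2 → mem[0xd4]=0xbf, sp=0xd4
body[0] sub  r3, r0, r3 → r3=0x78
body[1] sub  r2, r2, r1 → r2=0xc3
body[2] mov  r0, #0x26 → r0=0x26
body[3] xor  r2, r2, r1 → r2=0x3f
body[4] xor  r0, r1, r2 → r0=0xc3
epilogue: pop r2=0xbf, sp=0xd5
r2 is callee-saved → restored

REG = 0xbf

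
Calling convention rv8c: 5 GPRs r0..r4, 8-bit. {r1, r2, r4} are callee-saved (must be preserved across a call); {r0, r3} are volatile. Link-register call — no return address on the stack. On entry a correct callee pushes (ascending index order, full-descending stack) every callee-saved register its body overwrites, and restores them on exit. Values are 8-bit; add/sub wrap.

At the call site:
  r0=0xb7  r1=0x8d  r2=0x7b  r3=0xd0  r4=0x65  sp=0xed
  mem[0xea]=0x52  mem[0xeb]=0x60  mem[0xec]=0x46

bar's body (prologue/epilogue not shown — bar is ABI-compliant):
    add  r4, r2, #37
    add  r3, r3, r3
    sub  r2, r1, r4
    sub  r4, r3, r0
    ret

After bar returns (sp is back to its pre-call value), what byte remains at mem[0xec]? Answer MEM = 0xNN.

prologue: push r2 → mem[0xec]=0x7b, sp=0xec
prologue: push r4 → mem[0xeb]=0x65, sp=0xeb
body[0] add  r4, r2, #37 → r4=0xa0
body[1] add  r3, r3, r3 → r3=0xa0
body[2] sub  r2, r1, r4 → r2=0xed
body[3] sub  r4, r3, r0 → r4=0xe9
epilogue: pop r4=0x65, sp=0xec
epilogue: pop r2=0x7b, sp=0xed
prologue pushed ['r2', 'r4'] at ['0xec', '0xeb']

MEM = 0x7b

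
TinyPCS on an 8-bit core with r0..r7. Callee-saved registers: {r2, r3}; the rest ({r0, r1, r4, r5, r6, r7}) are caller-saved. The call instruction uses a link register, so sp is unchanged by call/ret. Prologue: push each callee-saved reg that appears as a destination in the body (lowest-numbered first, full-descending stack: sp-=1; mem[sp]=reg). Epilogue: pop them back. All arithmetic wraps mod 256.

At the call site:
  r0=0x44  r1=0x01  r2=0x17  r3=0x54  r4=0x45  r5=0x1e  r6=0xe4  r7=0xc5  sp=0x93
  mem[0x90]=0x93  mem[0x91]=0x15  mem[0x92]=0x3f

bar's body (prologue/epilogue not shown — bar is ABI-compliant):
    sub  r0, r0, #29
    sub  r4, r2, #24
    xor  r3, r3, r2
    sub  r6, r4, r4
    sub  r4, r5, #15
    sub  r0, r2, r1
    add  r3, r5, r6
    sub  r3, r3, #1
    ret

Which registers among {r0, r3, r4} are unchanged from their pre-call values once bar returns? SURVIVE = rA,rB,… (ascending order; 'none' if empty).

prologue: push r3 → mem[0x92]=0x54, sp=0x92
body[0] sub  r0, r0, #29 → r0=0x27
body[1] sub  r4, r2, #24 → r4=0xff
body[2] xor  r3, r3, r2 → r3=0x43
body[3] sub  r6, r4, r4 → r6=0x00
body[4] sub  r4, r5, #15 → r4=0x0f
body[5] sub  r0, r2, r1 → r0=0x16
body[6] add  r3, r5, r6 → r3=0x1e
body[7] sub  r3, r3, #1 → r3=0x1d
epilogue: pop r3=0x54, sp=0x93
r0: caller-saved, written=True
r3: callee-saved, written=True
r4: caller-saved, written=True

SURVIVE = r3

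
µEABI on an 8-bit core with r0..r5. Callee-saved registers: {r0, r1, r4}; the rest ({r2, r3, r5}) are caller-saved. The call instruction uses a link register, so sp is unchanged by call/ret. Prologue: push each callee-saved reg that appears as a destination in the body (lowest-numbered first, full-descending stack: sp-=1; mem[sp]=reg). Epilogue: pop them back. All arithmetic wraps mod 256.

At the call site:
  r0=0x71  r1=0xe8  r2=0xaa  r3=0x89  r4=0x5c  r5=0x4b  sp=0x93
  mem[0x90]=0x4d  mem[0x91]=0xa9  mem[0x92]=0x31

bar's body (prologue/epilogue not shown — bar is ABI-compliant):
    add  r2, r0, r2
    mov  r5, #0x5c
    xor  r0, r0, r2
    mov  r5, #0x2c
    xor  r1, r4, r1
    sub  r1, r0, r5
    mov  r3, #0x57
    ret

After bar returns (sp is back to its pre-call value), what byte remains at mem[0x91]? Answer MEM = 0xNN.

MEM = 0xe8

prologue: push r0 -> mem[0x92]=0x71, sp=0x92
prologue: push r1 -> mem[0x91]=0xe8, sp=0x91
body[0] add  r2, r0, r2 -> r2=0x1b
body[1] mov  r5, #0x5c -> r5=0x5c
body[2] xor  r0, r0, r2 -> r0=0x6a
body[3] mov  r5, #0x2c -> r5=0x2c
body[4] xor  r1, r4, r1 -> r1=0xb4
body[5] sub  r1, r0, r5 -> r1=0x3e
body[6] mov  r3, #0x57 -> r3=0x57
epilogue: pop r1=0xe8, sp=0x92
epilogue: pop r0=0x71, sp=0x93
prologue pushed ['r0', 'r1'] at ['0x92', '0x91']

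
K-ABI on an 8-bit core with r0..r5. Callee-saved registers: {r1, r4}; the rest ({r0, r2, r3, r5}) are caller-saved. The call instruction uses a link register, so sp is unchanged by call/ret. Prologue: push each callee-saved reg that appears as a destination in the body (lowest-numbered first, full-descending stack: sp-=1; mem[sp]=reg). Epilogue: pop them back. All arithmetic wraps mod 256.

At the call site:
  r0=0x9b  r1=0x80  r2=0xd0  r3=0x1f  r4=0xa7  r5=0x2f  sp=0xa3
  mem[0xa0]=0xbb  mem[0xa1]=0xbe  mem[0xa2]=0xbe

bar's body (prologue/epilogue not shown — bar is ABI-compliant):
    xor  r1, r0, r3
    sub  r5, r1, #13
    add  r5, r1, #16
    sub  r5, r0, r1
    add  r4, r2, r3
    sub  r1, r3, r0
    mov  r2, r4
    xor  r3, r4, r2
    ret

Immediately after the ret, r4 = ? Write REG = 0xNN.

prologue: push r1 -> mem[0xa2]=0x80, sp=0xa2
prologue: push r4 -> mem[0xa1]=0xa7, sp=0xa1
body[0] xor  r1, r0, r3 -> r1=0x84
body[1] sub  r5, r1, #13 -> r5=0x77
body[2] add  r5, r1, #16 -> r5=0x94
body[3] sub  r5, r0, r1 -> r5=0x17
body[4] add  r4, r2, r3 -> r4=0xef
body[5] sub  r1, r3, r0 -> r1=0x84
body[6] mov  r2, r4 -> r2=0xef
body[7] xor  r3, r4, r2 -> r3=0x00
epilogue: pop r4=0xa7, sp=0xa2
epilogue: pop r1=0x80, sp=0xa3
r4 is callee-saved -> restored

REG = 0xa7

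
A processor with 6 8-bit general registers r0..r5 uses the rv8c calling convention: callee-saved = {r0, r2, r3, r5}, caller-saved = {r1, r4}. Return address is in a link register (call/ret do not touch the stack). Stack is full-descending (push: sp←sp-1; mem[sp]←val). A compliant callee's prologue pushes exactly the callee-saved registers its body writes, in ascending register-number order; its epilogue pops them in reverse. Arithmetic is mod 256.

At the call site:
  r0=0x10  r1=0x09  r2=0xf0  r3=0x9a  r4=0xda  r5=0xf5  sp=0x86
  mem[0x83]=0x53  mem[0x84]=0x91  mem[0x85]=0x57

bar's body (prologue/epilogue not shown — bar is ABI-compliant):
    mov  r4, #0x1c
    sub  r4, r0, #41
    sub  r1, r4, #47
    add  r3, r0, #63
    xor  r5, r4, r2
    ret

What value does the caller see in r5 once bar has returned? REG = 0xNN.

prologue: push r3 → mem[0x85]=0x9a, sp=0x85
prologue: push r5 → mem[0x84]=0xf5, sp=0x84
body[0] mov  r4, #0x1c → r4=0x1c
body[1] sub  r4, r0, #41 → r4=0xe7
body[2] sub  r1, r4, #47 → r1=0xb8
body[3] add  r3, r0, #63 → r3=0x4f
body[4] xor  r5, r4, r2 → r5=0x17
epilogue: pop r5=0xf5, sp=0x85
epilogue: pop r3=0x9a, sp=0x86
r5 is callee-saved → restored

REG = 0xf5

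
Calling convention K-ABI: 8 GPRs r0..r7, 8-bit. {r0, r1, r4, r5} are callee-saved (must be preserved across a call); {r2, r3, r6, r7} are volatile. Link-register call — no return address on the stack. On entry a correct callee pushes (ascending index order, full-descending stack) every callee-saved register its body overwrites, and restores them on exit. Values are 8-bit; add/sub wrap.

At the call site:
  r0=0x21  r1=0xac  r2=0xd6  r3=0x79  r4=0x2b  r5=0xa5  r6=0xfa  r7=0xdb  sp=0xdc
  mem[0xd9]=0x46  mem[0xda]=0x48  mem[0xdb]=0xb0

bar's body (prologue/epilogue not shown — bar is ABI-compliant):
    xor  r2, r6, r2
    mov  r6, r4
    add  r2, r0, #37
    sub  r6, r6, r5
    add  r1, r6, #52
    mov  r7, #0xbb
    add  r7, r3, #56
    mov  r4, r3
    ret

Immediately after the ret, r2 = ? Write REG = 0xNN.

REG = 0x46

prologue: push r1 -> mem[0xdb]=0xac, sp=0xdb
prologue: push r4 -> mem[0xda]=0x2b, sp=0xda
body[0] xor  r2, r6, r2 -> r2=0x2c
body[1] mov  r6, r4 -> r6=0x2b
body[2] add  r2, r0, #37 -> r2=0x46
body[3] sub  r6, r6, r5 -> r6=0x86
body[4] add  r1, r6, #52 -> r1=0xba
body[5] mov  r7, #0xbb -> r7=0xbb
body[6] add  r7, r3, #56 -> r7=0xb1
body[7] mov  r4, r3 -> r4=0x79
epilogue: pop r4=0x2b, sp=0xdb
epilogue: pop r1=0xac, sp=0xdc
r2 is caller-saved -> body value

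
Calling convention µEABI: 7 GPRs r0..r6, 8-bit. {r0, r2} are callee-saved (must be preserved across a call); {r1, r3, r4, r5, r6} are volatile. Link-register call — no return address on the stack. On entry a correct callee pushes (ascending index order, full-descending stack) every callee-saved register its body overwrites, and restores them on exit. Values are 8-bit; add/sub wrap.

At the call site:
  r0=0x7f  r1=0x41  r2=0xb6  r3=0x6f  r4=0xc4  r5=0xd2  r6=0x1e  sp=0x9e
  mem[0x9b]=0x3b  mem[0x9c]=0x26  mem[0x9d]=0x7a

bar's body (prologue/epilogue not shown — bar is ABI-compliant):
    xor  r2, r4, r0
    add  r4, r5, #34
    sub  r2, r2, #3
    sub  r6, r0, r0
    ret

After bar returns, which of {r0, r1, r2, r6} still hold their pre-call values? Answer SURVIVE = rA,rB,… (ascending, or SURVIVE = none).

SURVIVE = r0,r1,r2

prologue: push r2 → mem[0x9d]=0xb6, sp=0x9d
body[0] xor  r2, r4, r0 → r2=0xbb
body[1] add  r4, r5, #34 → r4=0xf4
body[2] sub  r2, r2, #3 → r2=0xb8
body[3] sub  r6, r0, r0 → r6=0x00
epilogue: pop r2=0xb6, sp=0x9e
r0: callee-saved, written=False
r1: caller-saved, written=False
r2: callee-saved, written=True
r6: caller-saved, written=True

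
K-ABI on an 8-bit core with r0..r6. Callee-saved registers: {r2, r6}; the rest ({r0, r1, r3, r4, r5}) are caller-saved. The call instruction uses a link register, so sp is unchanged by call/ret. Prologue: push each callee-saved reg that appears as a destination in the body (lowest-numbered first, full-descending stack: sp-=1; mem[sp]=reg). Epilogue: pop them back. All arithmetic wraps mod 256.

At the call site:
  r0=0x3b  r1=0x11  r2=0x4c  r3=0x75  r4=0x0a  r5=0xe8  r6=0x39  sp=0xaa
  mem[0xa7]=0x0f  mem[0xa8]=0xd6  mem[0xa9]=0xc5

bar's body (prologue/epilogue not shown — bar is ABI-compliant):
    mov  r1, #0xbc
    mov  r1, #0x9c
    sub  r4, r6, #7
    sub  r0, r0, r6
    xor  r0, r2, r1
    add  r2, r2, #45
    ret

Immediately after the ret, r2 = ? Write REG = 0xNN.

REG = 0x4c

prologue: push r2 → mem[0xa9]=0x4c, sp=0xa9
body[0] mov  r1, #0xbc → r1=0xbc
body[1] mov  r1, #0x9c → r1=0x9c
body[2] sub  r4, r6, #7 → r4=0x32
body[3] sub  r0, r0, r6 → r0=0x02
body[4] xor  r0, r2, r1 → r0=0xd0
body[5] add  r2, r2, #45 → r2=0x79
epilogue: pop r2=0x4c, sp=0xaa
r2 is callee-saved → restored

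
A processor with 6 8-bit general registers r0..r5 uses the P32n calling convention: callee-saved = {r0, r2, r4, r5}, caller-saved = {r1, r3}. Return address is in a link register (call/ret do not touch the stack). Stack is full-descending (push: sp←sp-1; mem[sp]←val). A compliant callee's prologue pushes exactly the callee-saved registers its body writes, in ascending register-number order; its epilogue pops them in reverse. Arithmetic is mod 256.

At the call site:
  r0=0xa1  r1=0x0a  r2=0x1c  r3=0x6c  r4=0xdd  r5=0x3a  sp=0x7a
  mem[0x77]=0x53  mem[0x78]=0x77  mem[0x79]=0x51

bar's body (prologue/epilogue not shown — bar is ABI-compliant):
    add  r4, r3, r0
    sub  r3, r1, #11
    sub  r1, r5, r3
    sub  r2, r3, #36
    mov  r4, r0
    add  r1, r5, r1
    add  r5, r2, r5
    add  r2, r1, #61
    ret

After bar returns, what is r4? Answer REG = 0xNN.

REG = 0xdd

prologue: push r2 → mem[0x79]=0x1c, sp=0x79
prologue: push r4 → mem[0x78]=0xdd, sp=0x78
prologue: push r5 → mem[0x77]=0x3a, sp=0x77
body[0] add  r4, r3, r0 → r4=0x0d
body[1] sub  r3, r1, #11 → r3=0xff
body[2] sub  r1, r5, r3 → r1=0x3b
body[3] sub  r2, r3, #36 → r2=0xdb
body[4] mov  r4, r0 → r4=0xa1
body[5] add  r1, r5, r1 → r1=0x75
body[6] add  r5, r2, r5 → r5=0x15
body[7] add  r2, r1, #61 → r2=0xb2
epilogue: pop r5=0x3a, sp=0x78
epilogue: pop r4=0xdd, sp=0x79
epilogue: pop r2=0x1c, sp=0x7a
r4 is callee-saved → restored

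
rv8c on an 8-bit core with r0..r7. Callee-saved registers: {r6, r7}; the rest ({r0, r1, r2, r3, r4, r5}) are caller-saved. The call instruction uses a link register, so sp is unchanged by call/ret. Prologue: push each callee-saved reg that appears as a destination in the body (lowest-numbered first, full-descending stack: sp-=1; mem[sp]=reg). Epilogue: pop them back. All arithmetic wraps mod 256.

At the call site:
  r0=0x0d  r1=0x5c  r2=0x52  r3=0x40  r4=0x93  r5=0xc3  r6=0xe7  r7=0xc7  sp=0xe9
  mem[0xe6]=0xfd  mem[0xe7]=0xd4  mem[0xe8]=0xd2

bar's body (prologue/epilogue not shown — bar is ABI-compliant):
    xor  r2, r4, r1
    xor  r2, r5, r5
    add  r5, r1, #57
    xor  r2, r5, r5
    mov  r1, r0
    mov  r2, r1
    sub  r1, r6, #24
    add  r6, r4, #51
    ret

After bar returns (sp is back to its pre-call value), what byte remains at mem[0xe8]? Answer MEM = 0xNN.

prologue: push r6 → mem[0xe8]=0xe7, sp=0xe8
body[0] xor  r2, r4, r1 → r2=0xcf
body[1] xor  r2, r5, r5 → r2=0x00
body[2] add  r5, r1, #57 → r5=0x95
body[3] xor  r2, r5, r5 → r2=0x00
body[4] mov  r1, r0 → r1=0x0d
body[5] mov  r2, r1 → r2=0x0d
body[6] sub  r1, r6, #24 → r1=0xcf
body[7] add  r6, r4, #51 → r6=0xc6
epilogue: pop r6=0xe7, sp=0xe9
prologue pushed ['r6'] at ['0xe8']

MEM = 0xe7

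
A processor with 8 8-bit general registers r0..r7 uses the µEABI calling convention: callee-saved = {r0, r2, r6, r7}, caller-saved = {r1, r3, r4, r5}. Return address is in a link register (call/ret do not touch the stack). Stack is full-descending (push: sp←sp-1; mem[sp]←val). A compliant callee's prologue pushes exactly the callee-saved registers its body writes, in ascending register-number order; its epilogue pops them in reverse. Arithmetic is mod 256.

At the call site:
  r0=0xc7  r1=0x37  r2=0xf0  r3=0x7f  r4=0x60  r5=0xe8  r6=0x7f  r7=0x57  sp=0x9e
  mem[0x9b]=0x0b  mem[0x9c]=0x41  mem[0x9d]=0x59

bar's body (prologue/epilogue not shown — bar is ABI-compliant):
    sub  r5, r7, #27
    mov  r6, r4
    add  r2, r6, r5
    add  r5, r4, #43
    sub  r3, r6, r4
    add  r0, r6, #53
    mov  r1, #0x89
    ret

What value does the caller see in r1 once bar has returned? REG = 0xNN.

prologue: push r0 → mem[0x9d]=0xc7, sp=0x9d
prologue: push r2 → mem[0x9c]=0xf0, sp=0x9c
prologue: push r6 → mem[0x9b]=0x7f, sp=0x9b
body[0] sub  r5, r7, #27 → r5=0x3c
body[1] mov  r6, r4 → r6=0x60
body[2] add  r2, r6, r5 → r2=0x9c
body[3] add  r5, r4, #43 → r5=0x8b
body[4] sub  r3, r6, r4 → r3=0x00
body[5] add  r0, r6, #53 → r0=0x95
body[6] mov  r1, #0x89 → r1=0x89
epilogue: pop r6=0x7f, sp=0x9c
epilogue: pop r2=0xf0, sp=0x9d
epilogue: pop r0=0xc7, sp=0x9e
r1 is caller-saved → body value

REG = 0x89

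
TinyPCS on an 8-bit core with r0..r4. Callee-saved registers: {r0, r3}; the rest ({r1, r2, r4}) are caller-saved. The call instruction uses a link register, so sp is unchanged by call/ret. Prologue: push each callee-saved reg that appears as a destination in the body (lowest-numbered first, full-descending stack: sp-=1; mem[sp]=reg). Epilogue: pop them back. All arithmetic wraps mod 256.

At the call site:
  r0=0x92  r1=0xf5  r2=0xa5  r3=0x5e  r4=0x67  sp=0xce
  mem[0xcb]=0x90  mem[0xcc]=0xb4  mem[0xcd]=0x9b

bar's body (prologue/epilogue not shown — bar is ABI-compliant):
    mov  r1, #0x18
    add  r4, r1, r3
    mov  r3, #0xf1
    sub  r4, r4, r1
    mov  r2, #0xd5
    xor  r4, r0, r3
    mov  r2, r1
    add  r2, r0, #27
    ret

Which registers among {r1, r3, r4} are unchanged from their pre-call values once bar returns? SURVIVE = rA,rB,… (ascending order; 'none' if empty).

prologue: push r3 -> mem[0xcd]=0x5e, sp=0xcd
body[0] mov  r1, #0x18 -> r1=0x18
body[1] add  r4, r1, r3 -> r4=0x76
body[2] mov  r3, #0xf1 -> r3=0xf1
body[3] sub  r4, r4, r1 -> r4=0x5e
body[4] mov  r2, #0xd5 -> r2=0xd5
body[5] xor  r4, r0, r3 -> r4=0x63
body[6] mov  r2, r1 -> r2=0x18
body[7] add  r2, r0, #27 -> r2=0xad
epilogue: pop r3=0x5e, sp=0xce
r1: caller-saved, written=True
r3: callee-saved, written=True
r4: caller-saved, written=True

SURVIVE = r3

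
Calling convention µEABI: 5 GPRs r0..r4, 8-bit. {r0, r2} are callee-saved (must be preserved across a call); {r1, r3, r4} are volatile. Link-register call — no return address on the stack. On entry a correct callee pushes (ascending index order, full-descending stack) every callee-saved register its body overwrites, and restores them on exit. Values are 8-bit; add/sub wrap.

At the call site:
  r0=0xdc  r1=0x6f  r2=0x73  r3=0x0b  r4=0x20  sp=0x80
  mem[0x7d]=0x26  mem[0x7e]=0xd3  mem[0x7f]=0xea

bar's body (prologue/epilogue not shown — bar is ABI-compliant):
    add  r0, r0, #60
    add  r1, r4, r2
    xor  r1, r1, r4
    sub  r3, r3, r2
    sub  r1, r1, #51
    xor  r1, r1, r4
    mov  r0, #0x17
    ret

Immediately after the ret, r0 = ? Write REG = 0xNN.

prologue: push r0 → mem[0x7f]=0xdc, sp=0x7f
body[0] add  r0, r0, #60 → r0=0x18
body[1] add  r1, r4, r2 → r1=0x93
body[2] xor  r1, r1, r4 → r1=0xb3
body[3] sub  r3, r3, r2 → r3=0x98
body[4] sub  r1, r1, #51 → r1=0x80
body[5] xor  r1, r1, r4 → r1=0xa0
body[6] mov  r0, #0x17 → r0=0x17
epilogue: pop r0=0xdc, sp=0x80
r0 is callee-saved → restored

REG = 0xdc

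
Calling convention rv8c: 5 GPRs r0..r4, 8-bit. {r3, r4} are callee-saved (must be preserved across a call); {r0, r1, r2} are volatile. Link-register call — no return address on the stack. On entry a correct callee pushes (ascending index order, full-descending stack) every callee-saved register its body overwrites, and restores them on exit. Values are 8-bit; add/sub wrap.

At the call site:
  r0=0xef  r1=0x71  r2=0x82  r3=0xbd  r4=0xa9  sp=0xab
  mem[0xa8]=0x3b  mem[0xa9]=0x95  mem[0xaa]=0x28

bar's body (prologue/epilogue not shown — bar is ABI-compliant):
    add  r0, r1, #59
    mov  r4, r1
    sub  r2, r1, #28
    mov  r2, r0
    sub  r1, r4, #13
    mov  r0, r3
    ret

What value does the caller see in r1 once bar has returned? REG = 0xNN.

REG = 0x64

prologue: push r4 → mem[0xaa]=0xa9, sp=0xaa
body[0] add  r0, r1, #59 → r0=0xac
body[1] mov  r4, r1 → r4=0x71
body[2] sub  r2, r1, #28 → r2=0x55
body[3] mov  r2, r0 → r2=0xac
body[4] sub  r1, r4, #13 → r1=0x64
body[5] mov  r0, r3 → r0=0xbd
epilogue: pop r4=0xa9, sp=0xab
r1 is caller-saved → body value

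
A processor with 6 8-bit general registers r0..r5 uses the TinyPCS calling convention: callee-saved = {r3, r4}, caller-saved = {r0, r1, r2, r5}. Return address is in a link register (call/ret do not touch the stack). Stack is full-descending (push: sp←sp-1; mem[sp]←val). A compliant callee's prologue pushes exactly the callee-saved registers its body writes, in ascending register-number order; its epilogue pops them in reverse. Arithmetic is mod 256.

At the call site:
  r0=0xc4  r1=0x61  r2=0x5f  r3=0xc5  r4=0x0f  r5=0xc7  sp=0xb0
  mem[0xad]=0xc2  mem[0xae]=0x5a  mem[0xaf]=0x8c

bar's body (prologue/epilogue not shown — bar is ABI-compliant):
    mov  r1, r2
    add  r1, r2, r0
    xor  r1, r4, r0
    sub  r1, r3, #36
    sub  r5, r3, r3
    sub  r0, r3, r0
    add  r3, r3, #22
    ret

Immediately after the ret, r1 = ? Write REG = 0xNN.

prologue: push r3 → mem[0xaf]=0xc5, sp=0xaf
body[0] mov  r1, r2 → r1=0x5f
body[1] add  r1, r2, r0 → r1=0x23
body[2] xor  r1, r4, r0 → r1=0xcb
body[3] sub  r1, r3, #36 → r1=0xa1
body[4] sub  r5, r3, r3 → r5=0x00
body[5] sub  r0, r3, r0 → r0=0x01
body[6] add  r3, r3, #22 → r3=0xdb
epilogue: pop r3=0xc5, sp=0xb0
r1 is caller-saved → body value

REG = 0xa1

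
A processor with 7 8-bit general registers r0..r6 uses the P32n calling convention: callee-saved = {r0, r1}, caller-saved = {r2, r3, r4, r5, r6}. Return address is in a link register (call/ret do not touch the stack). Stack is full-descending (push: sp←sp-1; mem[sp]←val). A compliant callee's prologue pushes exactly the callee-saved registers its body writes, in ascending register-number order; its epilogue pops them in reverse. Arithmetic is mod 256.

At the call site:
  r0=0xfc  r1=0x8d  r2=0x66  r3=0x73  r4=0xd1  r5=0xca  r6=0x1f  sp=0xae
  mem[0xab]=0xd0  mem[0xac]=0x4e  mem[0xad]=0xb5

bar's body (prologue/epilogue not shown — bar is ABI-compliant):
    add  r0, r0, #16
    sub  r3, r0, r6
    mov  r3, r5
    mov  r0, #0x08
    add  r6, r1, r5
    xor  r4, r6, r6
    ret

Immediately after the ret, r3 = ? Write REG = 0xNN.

prologue: push r0 -> mem[0xad]=0xfc, sp=0xad
body[0] add  r0, r0, #16 -> r0=0x0c
body[1] sub  r3, r0, r6 -> r3=0xed
body[2] mov  r3, r5 -> r3=0xca
body[3] mov  r0, #0x08 -> r0=0x08
body[4] add  r6, r1, r5 -> r6=0x57
body[5] xor  r4, r6, r6 -> r4=0x00
epilogue: pop r0=0xfc, sp=0xae
r3 is caller-saved -> body value

REG = 0xca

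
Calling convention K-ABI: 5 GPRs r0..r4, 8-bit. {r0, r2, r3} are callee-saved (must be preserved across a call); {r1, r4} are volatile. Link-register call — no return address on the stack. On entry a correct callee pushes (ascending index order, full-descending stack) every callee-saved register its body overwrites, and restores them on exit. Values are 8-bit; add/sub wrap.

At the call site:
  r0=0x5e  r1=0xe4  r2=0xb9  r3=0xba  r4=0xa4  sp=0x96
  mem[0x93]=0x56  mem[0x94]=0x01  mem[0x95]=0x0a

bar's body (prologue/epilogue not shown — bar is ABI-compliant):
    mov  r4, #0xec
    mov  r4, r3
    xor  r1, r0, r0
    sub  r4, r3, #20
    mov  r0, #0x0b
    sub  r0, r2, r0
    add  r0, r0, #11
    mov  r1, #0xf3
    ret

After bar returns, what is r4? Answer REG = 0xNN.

prologue: push r0 → mem[0x95]=0x5e, sp=0x95
body[0] mov  r4, #0xec → r4=0xec
body[1] mov  r4, r3 → r4=0xba
body[2] xor  r1, r0, r0 → r1=0x00
body[3] sub  r4, r3, #20 → r4=0xa6
body[4] mov  r0, #0x0b → r0=0x0b
body[5] sub  r0, r2, r0 → r0=0xae
body[6] add  r0, r0, #11 → r0=0xb9
body[7] mov  r1, #0xf3 → r1=0xf3
epilogue: pop r0=0x5e, sp=0x96
r4 is caller-saved → body value

REG = 0xa6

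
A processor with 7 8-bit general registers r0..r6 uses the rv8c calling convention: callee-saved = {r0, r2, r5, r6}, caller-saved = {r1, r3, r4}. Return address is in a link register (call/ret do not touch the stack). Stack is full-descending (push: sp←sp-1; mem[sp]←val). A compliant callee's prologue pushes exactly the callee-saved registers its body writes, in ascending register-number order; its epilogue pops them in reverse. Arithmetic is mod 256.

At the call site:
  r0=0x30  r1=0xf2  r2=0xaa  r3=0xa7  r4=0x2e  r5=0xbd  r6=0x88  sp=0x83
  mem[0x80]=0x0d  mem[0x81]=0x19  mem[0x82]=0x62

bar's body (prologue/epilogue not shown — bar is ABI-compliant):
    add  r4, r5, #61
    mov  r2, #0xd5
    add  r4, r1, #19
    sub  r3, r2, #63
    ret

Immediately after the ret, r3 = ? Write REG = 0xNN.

prologue: push r2 -> mem[0x82]=0xaa, sp=0x82
body[0] add  r4, r5, #61 -> r4=0xfa
body[1] mov  r2, #0xd5 -> r2=0xd5
body[2] add  r4, r1, #19 -> r4=0x05
body[3] sub  r3, r2, #63 -> r3=0x96
epilogue: pop r2=0xaa, sp=0x83
r3 is caller-saved -> body value

REG = 0x96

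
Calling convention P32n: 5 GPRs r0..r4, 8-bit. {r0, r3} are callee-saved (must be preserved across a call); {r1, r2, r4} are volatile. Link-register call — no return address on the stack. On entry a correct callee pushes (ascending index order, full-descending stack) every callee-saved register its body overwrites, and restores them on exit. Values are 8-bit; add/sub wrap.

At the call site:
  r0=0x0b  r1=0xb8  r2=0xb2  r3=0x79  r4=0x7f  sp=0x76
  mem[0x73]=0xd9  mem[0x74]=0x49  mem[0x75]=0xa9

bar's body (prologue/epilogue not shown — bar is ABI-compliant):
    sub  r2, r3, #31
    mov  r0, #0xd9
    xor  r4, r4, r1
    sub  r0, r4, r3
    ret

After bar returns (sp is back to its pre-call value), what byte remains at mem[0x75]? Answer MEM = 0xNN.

prologue: push r0 -> mem[0x75]=0x0b, sp=0x75
body[0] sub  r2, r3, #31 -> r2=0x5a
body[1] mov  r0, #0xd9 -> r0=0xd9
body[2] xor  r4, r4, r1 -> r4=0xc7
body[3] sub  r0, r4, r3 -> r0=0x4e
epilogue: pop r0=0x0b, sp=0x76
prologue pushed ['r0'] at ['0x75']

MEM = 0x0b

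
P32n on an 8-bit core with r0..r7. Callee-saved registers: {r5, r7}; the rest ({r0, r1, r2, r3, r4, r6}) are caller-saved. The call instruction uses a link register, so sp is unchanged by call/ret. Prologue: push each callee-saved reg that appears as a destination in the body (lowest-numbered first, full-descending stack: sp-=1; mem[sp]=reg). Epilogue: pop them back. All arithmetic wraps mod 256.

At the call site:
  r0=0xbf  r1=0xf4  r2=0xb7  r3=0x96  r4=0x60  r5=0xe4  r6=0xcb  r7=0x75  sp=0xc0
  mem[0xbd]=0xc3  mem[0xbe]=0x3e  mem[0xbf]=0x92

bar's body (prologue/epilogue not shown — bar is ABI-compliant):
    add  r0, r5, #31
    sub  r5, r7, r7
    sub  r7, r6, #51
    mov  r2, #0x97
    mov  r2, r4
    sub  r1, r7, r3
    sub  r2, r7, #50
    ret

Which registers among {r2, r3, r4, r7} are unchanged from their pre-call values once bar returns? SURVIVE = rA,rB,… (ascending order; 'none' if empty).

prologue: push r5 → mem[0xbf]=0xe4, sp=0xbf
prologue: push r7 → mem[0xbe]=0x75, sp=0xbe
body[0] add  r0, r5, #31 → r0=0x03
body[1] sub  r5, r7, r7 → r5=0x00
body[2] sub  r7, r6, #51 → r7=0x98
body[3] mov  r2, #0x97 → r2=0x97
body[4] mov  r2, r4 → r2=0x60
body[5] sub  r1, r7, r3 → r1=0x02
body[6] sub  r2, r7, #50 → r2=0x66
epilogue: pop r7=0x75, sp=0xbf
epilogue: pop r5=0xe4, sp=0xc0
r2: caller-saved, written=True
r3: caller-saved, written=False
r4: caller-saved, written=False
r7: callee-saved, written=True

SURVIVE = r3,r4,r7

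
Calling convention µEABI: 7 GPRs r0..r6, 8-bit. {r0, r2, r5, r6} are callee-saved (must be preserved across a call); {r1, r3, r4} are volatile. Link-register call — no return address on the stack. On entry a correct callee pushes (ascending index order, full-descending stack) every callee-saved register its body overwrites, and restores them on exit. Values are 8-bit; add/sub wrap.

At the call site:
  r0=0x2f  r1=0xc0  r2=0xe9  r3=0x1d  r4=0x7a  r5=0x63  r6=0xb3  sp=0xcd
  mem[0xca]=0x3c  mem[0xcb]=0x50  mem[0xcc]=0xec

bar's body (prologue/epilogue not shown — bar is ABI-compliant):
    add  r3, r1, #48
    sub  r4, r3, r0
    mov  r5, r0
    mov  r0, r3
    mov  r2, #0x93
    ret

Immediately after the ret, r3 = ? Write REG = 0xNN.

REG = 0xf0

prologue: push r0 → mem[0xcc]=0x2f, sp=0xcc
prologue: push r2 → mem[0xcb]=0xe9, sp=0xcb
prologue: push r5 → mem[0xca]=0x63, sp=0xca
body[0] add  r3, r1, #48 → r3=0xf0
body[1] sub  r4, r3, r0 → r4=0xc1
body[2] mov  r5, r0 → r5=0x2f
body[3] mov  r0, r3 → r0=0xf0
body[4] mov  r2, #0x93 → r2=0x93
epilogue: pop r5=0x63, sp=0xcb
epilogue: pop r2=0xe9, sp=0xcc
epilogue: pop r0=0x2f, sp=0xcd
r3 is caller-saved → body value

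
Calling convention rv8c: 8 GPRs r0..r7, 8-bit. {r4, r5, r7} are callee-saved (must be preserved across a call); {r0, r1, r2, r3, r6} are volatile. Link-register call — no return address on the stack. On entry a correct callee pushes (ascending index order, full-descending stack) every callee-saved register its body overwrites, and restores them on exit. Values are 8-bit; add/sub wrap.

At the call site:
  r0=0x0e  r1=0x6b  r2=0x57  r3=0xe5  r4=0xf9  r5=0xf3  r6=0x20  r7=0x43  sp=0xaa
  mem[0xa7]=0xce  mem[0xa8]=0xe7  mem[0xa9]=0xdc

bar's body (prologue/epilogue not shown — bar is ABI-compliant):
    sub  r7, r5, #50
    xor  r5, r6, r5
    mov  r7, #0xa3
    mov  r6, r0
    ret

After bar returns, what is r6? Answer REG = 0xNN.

prologue: push r5 → mem[0xa9]=0xf3, sp=0xa9
prologue: push r7 → mem[0xa8]=0x43, sp=0xa8
body[0] sub  r7, r5, #50 → r7=0xc1
body[1] xor  r5, r6, r5 → r5=0xd3
body[2] mov  r7, #0xa3 → r7=0xa3
body[3] mov  r6, r0 → r6=0x0e
epilogue: pop r7=0x43, sp=0xa9
epilogue: pop r5=0xf3, sp=0xaa
r6 is caller-saved → body value

REG = 0x0e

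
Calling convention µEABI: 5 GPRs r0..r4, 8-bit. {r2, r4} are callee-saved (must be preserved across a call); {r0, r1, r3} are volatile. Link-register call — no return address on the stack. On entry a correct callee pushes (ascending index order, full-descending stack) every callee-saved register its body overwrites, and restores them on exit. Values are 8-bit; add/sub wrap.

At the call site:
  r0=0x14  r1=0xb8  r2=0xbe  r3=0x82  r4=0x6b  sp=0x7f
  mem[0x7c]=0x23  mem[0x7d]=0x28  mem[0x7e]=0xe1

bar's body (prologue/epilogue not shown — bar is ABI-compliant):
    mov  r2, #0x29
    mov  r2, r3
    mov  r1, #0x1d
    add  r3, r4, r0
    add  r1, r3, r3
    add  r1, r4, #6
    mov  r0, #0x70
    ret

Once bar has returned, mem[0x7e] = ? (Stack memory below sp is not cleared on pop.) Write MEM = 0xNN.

prologue: push r2 → mem[0x7e]=0xbe, sp=0x7e
body[0] mov  r2, #0x29 → r2=0x29
body[1] mov  r2, r3 → r2=0x82
body[2] mov  r1, #0x1d → r1=0x1d
body[3] add  r3, r4, r0 → r3=0x7f
body[4] add  r1, r3, r3 → r1=0xfe
body[5] add  r1, r4, #6 → r1=0x71
body[6] mov  r0, #0x70 → r0=0x70
epilogue: pop r2=0xbe, sp=0x7f
prologue pushed ['r2'] at ['0x7e']

MEM = 0xbe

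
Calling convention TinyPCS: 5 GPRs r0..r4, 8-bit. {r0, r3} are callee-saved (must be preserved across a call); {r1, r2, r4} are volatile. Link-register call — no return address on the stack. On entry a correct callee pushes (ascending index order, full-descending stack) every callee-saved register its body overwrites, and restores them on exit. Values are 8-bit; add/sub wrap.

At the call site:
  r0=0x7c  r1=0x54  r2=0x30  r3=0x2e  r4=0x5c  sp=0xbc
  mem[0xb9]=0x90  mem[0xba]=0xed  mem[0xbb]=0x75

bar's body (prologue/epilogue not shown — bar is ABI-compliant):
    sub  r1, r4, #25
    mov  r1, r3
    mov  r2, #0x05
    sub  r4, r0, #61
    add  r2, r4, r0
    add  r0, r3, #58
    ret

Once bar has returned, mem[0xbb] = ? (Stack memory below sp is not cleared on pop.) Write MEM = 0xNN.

MEM = 0x7c

prologue: push r0 → mem[0xbb]=0x7c, sp=0xbb
body[0] sub  r1, r4, #25 → r1=0x43
body[1] mov  r1, r3 → r1=0x2e
body[2] mov  r2, #0x05 → r2=0x05
body[3] sub  r4, r0, #61 → r4=0x3f
body[4] add  r2, r4, r0 → r2=0xbb
body[5] add  r0, r3, #58 → r0=0x68
epilogue: pop r0=0x7c, sp=0xbc
prologue pushed ['r0'] at ['0xbb']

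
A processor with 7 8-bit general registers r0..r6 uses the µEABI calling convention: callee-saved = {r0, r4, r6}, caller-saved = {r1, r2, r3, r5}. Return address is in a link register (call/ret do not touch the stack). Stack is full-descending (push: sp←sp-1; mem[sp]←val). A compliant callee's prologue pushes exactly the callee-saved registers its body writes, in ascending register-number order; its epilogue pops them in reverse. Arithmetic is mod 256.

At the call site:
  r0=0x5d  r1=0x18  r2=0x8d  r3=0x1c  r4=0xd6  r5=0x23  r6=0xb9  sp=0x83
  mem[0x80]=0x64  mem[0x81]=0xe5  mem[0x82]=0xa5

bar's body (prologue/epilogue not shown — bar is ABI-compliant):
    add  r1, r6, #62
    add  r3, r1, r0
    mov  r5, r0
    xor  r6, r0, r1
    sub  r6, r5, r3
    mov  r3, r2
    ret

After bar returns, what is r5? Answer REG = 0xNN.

prologue: push r6 → mem[0x82]=0xb9, sp=0x82
body[0] add  r1, r6, #62 → r1=0xf7
body[1] add  r3, r1, r0 → r3=0x54
body[2] mov  r5, r0 → r5=0x5d
body[3] xor  r6, r0, r1 → r6=0xaa
body[4] sub  r6, r5, r3 → r6=0x09
body[5] mov  r3, r2 → r3=0x8d
epilogue: pop r6=0xb9, sp=0x83
r5 is caller-saved → body value

REG = 0x5d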